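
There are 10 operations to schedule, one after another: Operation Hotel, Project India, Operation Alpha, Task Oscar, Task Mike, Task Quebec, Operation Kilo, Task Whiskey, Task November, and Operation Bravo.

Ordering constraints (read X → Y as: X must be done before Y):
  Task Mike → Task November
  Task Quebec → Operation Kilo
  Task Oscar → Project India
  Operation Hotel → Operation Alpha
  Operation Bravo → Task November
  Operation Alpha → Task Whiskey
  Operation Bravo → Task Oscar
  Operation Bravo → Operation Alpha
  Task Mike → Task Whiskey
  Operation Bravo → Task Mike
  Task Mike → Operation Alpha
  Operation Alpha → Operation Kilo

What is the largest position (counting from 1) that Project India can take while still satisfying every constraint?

Project India has no required successors, so nothing stops it from going last (position 10).

10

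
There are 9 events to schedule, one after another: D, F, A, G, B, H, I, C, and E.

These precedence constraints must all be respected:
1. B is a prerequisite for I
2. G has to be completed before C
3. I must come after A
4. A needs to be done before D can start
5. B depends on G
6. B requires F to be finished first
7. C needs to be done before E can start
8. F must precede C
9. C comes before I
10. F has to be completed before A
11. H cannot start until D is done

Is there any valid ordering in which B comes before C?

The constraints leave B and C unordered relative to each other; nothing requires C earlier.
That means at least one valid schedule has B before C.

Yes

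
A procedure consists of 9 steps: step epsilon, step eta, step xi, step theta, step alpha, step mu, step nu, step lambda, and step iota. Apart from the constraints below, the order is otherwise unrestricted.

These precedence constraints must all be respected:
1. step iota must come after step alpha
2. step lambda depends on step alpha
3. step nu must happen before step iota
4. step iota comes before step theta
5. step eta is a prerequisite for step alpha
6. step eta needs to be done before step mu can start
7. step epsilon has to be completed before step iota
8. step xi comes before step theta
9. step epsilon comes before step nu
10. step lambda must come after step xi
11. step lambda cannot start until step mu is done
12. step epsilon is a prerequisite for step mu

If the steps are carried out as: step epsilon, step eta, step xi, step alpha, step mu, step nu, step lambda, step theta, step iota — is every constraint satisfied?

In the proposed order, step theta appears before step iota.
But one of the constraints requires step iota before step theta, so this ordering violates it.

No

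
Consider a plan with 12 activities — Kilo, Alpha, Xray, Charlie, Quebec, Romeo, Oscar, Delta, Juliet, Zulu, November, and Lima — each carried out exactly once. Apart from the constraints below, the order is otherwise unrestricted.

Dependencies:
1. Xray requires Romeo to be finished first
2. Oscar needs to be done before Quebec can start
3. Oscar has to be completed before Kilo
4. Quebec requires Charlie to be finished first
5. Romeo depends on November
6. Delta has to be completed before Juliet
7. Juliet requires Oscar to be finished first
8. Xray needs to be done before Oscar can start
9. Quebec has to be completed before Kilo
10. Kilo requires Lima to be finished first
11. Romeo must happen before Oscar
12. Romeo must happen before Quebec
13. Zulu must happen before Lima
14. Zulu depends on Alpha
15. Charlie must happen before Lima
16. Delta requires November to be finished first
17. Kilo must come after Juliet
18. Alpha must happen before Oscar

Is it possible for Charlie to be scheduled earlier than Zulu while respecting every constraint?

Yes

The constraints leave Charlie and Zulu unordered relative to each other; nothing requires Zulu earlier.
That means at least one valid schedule has Charlie before Zulu.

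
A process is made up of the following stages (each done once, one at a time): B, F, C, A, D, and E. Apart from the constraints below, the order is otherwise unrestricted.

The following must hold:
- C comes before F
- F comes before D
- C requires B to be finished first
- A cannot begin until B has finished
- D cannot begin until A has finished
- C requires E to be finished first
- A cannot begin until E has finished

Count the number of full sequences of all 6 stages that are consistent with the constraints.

2 stages have no prerequisites (B, E), so any of them could come first.
Systematically extending each partial ordering one stage at a time and counting, there are 6 complete orderings.

6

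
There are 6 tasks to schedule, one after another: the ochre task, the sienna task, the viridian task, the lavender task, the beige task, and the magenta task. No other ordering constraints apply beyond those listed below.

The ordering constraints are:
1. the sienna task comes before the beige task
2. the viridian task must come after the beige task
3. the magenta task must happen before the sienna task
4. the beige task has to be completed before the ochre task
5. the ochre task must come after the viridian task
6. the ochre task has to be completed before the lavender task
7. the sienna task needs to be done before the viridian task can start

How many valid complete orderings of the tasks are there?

The magenta task is the only task with nothing required before it, so every ordering starts there.
Every task is then forced in turn, so only 1 complete ordering is consistent with the constraints.

1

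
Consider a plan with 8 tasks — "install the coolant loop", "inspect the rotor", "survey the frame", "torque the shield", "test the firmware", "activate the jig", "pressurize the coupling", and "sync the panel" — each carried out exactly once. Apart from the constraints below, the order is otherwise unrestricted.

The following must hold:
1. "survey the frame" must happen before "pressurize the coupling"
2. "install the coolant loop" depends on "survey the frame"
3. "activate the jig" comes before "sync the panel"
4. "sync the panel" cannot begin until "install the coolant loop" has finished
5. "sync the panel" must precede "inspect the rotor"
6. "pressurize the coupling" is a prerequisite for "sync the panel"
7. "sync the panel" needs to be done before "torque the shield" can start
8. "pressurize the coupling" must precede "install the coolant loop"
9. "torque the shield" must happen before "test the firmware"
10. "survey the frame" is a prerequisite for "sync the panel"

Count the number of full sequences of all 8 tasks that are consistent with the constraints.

12

2 tasks have no prerequisites ("survey the frame", "activate the jig"), so any of them could come first.
Enumerating by repeatedly choosing an available task (one whose prerequisites are all placed) gives 12 distinct complete orderings.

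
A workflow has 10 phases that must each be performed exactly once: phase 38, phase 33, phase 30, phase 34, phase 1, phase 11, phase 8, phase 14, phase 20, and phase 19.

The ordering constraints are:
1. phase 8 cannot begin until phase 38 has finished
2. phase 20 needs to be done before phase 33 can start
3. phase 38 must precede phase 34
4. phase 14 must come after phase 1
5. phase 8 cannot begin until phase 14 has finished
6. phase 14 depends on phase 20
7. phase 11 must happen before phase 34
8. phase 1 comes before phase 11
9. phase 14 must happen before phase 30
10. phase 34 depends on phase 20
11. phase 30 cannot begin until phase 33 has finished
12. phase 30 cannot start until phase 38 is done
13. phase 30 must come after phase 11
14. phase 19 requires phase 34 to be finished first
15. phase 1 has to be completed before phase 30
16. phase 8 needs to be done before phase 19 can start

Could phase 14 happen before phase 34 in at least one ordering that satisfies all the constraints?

Yes

Nothing in the constraints forces phase 34 before phase 14 — there is no chain from phase 34 to phase 14.
So a valid ordering placing phase 14 earlier than phase 34 exists.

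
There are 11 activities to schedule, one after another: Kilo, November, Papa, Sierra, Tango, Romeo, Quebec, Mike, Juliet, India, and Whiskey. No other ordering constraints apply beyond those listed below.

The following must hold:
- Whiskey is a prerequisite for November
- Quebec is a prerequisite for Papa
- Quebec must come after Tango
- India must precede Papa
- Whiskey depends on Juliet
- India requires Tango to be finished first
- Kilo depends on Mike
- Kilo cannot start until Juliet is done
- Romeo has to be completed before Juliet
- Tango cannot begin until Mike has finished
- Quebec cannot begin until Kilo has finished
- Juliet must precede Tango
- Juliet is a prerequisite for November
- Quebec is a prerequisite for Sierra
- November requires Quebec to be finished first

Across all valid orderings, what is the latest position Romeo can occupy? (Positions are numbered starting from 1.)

The activities that are forced after Romeo, directly or by a chain of constraints, are Kilo, November, Papa, Sierra, Tango, Quebec, Juliet, India, Whiskey. That's 9 activities.
So at least 9 activities follow Romeo, putting Romeo no later than position 2. That position is achievable by scheduling everything else first.

2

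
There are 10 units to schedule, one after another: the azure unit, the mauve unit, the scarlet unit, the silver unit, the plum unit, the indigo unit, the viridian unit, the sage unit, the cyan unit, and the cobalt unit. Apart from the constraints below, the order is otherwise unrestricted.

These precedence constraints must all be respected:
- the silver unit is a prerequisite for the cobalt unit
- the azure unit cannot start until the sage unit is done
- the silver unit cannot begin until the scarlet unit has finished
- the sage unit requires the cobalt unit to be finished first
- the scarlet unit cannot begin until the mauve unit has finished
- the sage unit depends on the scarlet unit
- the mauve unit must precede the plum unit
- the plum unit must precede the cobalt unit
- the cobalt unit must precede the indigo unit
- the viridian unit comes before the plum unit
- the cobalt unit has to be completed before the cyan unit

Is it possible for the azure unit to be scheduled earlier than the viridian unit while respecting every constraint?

No

The constraints give a chain the viridian unit → the plum unit → the cobalt unit → the sage unit → the azure unit, which forces the viridian unit before the azure unit.
Hence the azure unit can never be scheduled before the viridian unit.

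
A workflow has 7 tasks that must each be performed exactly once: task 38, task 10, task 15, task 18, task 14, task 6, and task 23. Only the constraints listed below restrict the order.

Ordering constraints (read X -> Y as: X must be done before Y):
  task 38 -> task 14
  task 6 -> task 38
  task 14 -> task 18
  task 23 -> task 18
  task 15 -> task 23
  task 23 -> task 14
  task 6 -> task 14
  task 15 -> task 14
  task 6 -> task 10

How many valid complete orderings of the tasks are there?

2 tasks have no prerequisites (task 15, task 6), so any of them could come first.
Systematically extending each partial ordering one task at a time and counting, there are 32 complete orderings.

32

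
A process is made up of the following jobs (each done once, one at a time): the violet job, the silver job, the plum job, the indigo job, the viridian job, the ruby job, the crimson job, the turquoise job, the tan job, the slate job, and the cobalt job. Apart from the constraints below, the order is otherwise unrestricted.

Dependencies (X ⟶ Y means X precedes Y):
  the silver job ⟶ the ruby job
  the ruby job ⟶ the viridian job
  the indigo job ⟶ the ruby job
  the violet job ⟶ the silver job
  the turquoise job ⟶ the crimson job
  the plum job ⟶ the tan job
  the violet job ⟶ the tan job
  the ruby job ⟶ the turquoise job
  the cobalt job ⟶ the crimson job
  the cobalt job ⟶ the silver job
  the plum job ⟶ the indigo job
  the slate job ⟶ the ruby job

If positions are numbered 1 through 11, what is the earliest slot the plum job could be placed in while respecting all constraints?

1

No constraint forces any other job before the plum job, so it can be placed first.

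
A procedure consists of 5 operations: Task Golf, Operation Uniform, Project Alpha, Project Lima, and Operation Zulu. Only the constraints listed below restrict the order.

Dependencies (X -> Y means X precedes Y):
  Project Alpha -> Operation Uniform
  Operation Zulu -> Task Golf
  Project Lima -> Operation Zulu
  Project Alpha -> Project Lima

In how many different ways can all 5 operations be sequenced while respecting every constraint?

4

Only Project Alpha has no prerequisites, so it must go first.
Counting all ways to extend the partial order to a total order gives 4.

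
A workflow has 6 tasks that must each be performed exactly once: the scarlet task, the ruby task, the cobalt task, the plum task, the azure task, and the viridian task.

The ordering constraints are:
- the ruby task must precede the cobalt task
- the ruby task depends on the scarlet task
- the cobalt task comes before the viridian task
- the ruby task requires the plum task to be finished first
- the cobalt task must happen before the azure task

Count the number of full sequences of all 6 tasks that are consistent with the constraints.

The tasks with no prerequisites are the scarlet task, the plum task; any of them can be placed first.
Counting all ways to extend the partial order to a total order gives 4.

4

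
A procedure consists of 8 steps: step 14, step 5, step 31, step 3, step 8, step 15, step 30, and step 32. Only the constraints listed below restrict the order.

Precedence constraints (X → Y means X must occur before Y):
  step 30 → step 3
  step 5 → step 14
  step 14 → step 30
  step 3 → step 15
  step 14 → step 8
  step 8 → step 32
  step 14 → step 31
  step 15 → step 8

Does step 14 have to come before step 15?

Yes

Following the dependencies: step 14 → step 30 → step 3 → step 15.
Hence step 14 necessarily comes before step 15.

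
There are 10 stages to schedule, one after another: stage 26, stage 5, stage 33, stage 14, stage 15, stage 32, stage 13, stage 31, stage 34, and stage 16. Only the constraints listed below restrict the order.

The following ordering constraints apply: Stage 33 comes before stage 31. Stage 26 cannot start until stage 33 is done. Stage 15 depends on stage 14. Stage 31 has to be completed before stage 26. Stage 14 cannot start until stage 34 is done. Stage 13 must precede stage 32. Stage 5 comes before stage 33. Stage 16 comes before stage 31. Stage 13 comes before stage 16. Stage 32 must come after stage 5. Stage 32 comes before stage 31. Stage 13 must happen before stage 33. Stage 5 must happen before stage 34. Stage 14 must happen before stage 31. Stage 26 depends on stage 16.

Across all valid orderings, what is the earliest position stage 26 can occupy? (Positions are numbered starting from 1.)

The stages that are forced before stage 26, directly or transitively, are stage 5, stage 33, stage 14, stage 32, stage 13, stage 31, stage 34, stage 16. That's 8 stages.
With 8 mandatory predecessors, the earliest stage 26 can sit is position 8+1 = 9, and placing just those 8 first achieves it.

9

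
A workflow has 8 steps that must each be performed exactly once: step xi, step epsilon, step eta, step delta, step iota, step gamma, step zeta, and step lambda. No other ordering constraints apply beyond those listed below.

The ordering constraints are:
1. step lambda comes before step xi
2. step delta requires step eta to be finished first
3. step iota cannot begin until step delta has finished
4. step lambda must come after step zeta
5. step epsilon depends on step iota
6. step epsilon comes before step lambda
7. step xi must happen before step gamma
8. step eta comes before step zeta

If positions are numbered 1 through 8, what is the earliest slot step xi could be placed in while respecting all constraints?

7

Every step that must precede step xi has to come before it. Tracing all chains that end at step xi, those steps are: step epsilon, step eta, step delta, step iota, step zeta, step lambda — 6 in total.
With 6 mandatory predecessors, the earliest step xi can sit is position 6+1 = 7, and placing just those 6 first achieves it.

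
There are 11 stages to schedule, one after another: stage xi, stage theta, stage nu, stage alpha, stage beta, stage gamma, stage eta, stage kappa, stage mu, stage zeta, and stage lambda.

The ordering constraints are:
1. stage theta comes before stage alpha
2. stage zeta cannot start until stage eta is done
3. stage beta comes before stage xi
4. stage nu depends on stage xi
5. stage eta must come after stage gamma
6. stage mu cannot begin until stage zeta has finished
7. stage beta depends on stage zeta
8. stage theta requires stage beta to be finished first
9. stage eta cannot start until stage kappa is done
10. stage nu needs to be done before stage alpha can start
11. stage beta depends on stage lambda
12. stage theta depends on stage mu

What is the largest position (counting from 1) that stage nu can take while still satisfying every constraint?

The only stage forced after stage nu (directly or by a chain) is stage alpha.
With 1 mandatory successor out of 11 stages total, the latest slot for stage nu is 11−1 = 10, and it's reachable by doing all non-successors before stage nu.

10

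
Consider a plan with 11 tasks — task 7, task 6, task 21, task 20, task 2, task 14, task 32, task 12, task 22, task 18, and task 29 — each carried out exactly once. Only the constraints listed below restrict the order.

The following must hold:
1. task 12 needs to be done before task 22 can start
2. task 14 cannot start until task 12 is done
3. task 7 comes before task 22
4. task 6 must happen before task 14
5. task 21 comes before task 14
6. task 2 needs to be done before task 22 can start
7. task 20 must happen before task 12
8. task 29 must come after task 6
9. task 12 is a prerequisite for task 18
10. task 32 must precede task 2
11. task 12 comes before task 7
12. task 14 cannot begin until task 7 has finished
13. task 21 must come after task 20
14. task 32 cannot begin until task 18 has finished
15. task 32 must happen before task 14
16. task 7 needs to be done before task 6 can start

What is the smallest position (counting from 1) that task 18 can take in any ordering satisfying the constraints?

The tasks that are forced before task 18, directly or transitively, are task 20, task 12. That's 2 tasks.
So at minimum 2 tasks come before task 18, putting task 18 no earlier than position 3. That position is achievable by scheduling exactly those predecessors first.

3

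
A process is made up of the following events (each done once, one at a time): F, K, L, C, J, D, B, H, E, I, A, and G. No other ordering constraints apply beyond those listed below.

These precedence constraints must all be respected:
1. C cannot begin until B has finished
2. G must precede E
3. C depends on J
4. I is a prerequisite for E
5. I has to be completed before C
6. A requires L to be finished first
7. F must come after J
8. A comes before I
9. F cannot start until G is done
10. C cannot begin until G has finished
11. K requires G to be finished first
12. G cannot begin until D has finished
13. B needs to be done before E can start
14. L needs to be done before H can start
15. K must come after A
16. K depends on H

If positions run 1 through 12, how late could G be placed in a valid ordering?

The events that are forced after G, directly or by a chain of constraints, are F, K, C, E. That's 4 events.
So at least 4 events follow G, putting G no later than position 8. That position is achievable by scheduling everything else first.

8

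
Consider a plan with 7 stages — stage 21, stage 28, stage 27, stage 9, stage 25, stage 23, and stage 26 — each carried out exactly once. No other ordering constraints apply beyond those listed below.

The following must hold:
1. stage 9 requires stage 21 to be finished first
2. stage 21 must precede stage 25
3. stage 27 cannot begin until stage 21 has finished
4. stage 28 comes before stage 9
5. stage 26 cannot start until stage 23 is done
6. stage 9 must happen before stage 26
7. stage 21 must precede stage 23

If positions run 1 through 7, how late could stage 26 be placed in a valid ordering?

Stage 26 has no required successors, so nothing stops it from going last (position 7).

7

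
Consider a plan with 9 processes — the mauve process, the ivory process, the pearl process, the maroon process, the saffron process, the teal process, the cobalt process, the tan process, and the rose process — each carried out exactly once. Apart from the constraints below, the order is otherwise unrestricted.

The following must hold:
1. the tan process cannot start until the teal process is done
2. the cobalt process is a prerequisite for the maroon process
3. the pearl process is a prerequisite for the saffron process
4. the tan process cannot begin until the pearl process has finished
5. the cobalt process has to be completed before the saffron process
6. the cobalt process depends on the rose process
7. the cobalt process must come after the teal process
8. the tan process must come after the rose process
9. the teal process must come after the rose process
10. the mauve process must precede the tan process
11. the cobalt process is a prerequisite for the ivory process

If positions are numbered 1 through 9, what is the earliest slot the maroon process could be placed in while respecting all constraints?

Working backwards through the constraints from the maroon process, its full set of required predecessors is the teal process, the cobalt process, the rose process — 3 of them.
With 3 mandatory predecessors, the earliest the maroon process can sit is position 3+1 = 4, and placing just those 3 first achieves it.

4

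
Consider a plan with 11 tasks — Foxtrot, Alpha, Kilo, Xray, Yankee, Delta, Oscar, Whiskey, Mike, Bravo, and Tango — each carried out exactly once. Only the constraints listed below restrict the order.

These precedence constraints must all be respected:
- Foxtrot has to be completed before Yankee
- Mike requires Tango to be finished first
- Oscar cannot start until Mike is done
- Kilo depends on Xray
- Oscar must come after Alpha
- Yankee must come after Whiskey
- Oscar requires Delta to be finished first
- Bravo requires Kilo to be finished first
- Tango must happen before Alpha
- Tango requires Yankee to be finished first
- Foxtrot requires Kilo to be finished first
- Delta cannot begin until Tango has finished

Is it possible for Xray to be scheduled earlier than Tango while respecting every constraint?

Xray is actually forced before Tango by the constraints, so certainly some valid ordering has Xray first.

Yes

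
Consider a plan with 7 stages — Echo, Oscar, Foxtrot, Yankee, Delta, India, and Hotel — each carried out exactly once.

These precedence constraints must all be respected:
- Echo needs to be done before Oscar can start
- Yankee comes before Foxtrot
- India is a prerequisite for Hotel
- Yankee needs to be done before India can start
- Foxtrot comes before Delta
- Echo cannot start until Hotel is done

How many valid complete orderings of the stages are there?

Yankee is the only stage with nothing required before it, so every ordering starts there.
Enumerating by repeatedly choosing an available stage (one whose prerequisites are all placed) gives 15 distinct complete orderings.

15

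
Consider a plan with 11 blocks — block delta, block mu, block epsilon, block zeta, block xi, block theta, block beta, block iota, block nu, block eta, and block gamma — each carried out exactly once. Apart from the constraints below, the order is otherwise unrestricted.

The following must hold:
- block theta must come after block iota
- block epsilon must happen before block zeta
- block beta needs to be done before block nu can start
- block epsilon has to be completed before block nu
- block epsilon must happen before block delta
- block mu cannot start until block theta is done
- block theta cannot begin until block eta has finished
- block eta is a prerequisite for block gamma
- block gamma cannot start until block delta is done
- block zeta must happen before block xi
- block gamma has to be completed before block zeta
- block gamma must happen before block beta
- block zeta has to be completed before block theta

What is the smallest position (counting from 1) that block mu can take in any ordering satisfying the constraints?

8

Working backwards through the constraints from block mu, its full set of required predecessors is block delta, block epsilon, block zeta, block theta, block iota, block eta, block gamma — 7 of them.
With 7 mandatory predecessors, the earliest block mu can sit is position 7+1 = 8, and placing just those 7 first achieves it.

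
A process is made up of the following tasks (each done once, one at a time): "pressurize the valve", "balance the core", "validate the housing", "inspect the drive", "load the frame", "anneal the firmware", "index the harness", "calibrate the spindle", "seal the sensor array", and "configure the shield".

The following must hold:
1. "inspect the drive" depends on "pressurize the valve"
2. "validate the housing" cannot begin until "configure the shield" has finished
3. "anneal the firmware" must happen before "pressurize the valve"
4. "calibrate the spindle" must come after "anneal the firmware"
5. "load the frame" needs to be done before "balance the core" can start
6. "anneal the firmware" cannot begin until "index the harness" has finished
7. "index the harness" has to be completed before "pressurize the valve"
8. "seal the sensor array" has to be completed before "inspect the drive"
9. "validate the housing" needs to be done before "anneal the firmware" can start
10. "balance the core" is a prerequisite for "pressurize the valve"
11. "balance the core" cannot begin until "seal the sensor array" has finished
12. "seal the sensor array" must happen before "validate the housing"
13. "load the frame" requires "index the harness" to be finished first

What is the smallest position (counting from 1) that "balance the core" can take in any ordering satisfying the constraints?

Every task that must precede "balance the core" has to come before it. Tracing all chains that end at "balance the core", those tasks are: "load the frame", "index the harness", "seal the sensor array" — 3 in total.
With 3 mandatory predecessors, the earliest "balance the core" can sit is position 3+1 = 4, and placing just those 3 first achieves it.

4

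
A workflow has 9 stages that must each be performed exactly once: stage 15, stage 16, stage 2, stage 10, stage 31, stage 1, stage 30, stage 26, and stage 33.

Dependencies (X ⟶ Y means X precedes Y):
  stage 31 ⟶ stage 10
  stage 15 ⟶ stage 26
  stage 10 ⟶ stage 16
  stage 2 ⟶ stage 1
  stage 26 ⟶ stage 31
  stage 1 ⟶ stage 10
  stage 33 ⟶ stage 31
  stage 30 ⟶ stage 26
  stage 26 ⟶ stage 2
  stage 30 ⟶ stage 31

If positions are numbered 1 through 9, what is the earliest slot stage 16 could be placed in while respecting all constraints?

Working backwards through the constraints from stage 16, its full set of required predecessors is stage 15, stage 2, stage 10, stage 31, stage 1, stage 30, stage 26, stage 33 — 8 of them.
So at minimum 8 stages come before stage 16, putting stage 16 no earlier than position 9. That position is achievable by scheduling exactly those predecessors first.

9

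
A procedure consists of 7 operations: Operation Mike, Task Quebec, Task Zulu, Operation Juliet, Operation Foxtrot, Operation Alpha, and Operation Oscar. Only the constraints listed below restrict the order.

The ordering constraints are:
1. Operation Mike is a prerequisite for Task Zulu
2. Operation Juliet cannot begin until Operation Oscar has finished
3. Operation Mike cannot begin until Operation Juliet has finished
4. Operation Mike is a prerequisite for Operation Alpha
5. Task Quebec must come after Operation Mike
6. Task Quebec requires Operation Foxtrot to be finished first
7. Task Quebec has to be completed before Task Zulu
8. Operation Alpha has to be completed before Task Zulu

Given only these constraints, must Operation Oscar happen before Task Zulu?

There is a constraint chain Operation Oscar → Operation Juliet → Operation Mike → Task Zulu.
So Operation Oscar must precede Task Zulu in any valid ordering.

Yes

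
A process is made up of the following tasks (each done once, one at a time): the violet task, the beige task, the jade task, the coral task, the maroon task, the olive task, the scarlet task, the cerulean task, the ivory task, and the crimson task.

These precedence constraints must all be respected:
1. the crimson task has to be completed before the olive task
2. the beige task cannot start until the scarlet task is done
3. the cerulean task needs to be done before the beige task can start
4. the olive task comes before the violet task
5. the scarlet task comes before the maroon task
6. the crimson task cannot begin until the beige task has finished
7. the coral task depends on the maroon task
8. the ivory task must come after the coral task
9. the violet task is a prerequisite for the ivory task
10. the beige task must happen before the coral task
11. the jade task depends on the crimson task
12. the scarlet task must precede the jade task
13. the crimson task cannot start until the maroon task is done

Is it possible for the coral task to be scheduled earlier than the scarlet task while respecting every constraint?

No

There is a dependency chain the scarlet task → the beige task → the coral task, so the coral task always comes after the scarlet task.
So no valid ordering can have the coral task before the scarlet task.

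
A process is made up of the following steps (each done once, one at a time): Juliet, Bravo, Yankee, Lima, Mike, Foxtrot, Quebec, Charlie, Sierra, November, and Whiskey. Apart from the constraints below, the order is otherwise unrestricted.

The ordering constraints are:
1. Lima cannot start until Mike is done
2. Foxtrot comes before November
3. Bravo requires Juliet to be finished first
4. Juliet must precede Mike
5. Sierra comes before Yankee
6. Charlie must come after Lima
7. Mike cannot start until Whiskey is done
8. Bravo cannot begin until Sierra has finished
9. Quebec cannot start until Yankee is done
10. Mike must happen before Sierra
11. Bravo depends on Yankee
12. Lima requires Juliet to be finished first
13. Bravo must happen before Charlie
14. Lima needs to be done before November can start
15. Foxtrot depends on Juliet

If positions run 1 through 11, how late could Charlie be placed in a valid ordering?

No constraint forces any step after Charlie, so it can be placed last, in position 11.

11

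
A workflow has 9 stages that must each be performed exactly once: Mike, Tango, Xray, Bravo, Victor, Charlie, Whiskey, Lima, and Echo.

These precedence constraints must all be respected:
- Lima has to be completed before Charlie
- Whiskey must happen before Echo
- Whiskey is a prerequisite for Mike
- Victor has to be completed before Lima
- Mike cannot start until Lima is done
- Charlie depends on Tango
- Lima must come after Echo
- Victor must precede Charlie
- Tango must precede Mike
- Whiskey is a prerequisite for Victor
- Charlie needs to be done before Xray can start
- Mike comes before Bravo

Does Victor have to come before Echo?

Nothing in the constraints links Victor and Echo; they are unordered relative to each other.
A valid ordering placing Echo before Victor exists, so the answer is no.

No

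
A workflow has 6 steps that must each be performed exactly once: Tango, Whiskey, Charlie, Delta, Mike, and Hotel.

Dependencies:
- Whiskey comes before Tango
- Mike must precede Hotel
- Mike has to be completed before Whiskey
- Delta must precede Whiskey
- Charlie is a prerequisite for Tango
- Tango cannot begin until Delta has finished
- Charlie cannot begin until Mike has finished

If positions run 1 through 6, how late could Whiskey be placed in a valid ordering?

The only step forced after Whiskey (directly or by a chain) is Tango.
So at least 1 step follows Whiskey, putting Whiskey no later than position 5. That position is achievable by scheduling everything else first.

5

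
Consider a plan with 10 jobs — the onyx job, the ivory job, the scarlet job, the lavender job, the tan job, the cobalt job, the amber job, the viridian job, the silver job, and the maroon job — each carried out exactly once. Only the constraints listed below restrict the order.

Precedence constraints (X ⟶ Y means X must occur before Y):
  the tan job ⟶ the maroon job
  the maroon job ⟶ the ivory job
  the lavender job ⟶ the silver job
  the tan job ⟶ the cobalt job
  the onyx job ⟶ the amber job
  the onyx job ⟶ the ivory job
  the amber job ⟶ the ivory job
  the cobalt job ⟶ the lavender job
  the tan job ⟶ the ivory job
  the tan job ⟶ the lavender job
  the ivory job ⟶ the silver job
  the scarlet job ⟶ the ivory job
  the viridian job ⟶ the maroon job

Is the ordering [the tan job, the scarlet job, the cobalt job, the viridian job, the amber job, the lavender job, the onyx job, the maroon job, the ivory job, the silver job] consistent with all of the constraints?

In the proposed order, the amber job appears before the onyx job.
But one of the constraints requires the onyx job before the amber job, so this ordering violates it.

No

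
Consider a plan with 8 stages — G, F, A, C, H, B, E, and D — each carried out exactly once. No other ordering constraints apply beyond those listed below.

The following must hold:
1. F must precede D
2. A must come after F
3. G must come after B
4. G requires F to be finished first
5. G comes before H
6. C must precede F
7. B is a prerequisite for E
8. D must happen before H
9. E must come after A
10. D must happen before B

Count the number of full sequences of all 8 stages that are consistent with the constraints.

12

C is the only stage with nothing required before it, so every ordering starts there.
Enumerating by repeatedly choosing an available stage (one whose prerequisites are all placed) gives 12 distinct complete orderings.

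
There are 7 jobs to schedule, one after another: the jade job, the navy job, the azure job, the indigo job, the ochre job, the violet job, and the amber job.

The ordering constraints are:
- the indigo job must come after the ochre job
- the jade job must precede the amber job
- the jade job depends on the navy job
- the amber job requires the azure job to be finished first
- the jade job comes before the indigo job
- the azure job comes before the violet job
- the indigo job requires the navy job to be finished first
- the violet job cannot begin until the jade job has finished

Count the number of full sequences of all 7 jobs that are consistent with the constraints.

96

3 jobs have no prerequisites (the navy job, the azure job, the ochre job), so any of them could come first.
Counting all ways to extend the partial order to a total order gives 96.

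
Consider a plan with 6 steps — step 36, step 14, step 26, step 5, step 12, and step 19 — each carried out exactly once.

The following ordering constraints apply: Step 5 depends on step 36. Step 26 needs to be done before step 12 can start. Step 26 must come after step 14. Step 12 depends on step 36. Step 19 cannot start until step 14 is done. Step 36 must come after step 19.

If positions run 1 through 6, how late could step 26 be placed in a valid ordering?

5

The only step forced after step 26 (directly or by a chain) is step 12.
So at least 1 step follows step 26, putting step 26 no later than position 5. That position is achievable by scheduling everything else first.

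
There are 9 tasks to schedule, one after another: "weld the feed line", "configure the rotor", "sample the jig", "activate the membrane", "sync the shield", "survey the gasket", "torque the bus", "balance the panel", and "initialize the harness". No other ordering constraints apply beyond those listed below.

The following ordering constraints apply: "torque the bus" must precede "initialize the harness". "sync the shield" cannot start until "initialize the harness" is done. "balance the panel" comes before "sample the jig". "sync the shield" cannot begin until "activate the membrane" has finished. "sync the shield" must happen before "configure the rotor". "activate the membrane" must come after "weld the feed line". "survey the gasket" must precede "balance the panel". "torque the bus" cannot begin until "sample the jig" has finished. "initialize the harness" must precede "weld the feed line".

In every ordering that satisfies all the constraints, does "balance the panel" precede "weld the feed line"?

Tracing the constraints gives a chain: "balance the panel" → "sample the jig" → "torque the bus" → "initialize the harness" → "weld the feed line".
So "balance the panel" must precede "weld the feed line" in any valid ordering.

Yes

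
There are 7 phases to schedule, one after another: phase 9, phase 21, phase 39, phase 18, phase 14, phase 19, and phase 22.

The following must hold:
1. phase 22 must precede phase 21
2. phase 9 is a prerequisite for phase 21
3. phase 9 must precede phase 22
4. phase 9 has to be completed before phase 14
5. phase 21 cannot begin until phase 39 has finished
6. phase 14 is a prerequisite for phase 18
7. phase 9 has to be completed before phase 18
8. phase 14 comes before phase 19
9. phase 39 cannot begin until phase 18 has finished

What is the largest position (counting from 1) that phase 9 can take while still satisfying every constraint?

1

The phases that are forced after phase 9, directly or by a chain of constraints, are phase 21, phase 39, phase 18, phase 14, phase 19, phase 22. That's 6 phases.
With 6 mandatory successors out of 7 phases total, the latest slot for phase 9 is 7−6 = 1, and it's reachable by doing all non-successors before phase 9.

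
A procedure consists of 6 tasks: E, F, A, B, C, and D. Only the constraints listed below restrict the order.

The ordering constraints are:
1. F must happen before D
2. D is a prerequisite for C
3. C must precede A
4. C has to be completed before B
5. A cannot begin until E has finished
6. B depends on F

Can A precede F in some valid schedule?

No

Following F → D → C → A, F must precede A in every valid ordering.
Hence A can never be scheduled before F.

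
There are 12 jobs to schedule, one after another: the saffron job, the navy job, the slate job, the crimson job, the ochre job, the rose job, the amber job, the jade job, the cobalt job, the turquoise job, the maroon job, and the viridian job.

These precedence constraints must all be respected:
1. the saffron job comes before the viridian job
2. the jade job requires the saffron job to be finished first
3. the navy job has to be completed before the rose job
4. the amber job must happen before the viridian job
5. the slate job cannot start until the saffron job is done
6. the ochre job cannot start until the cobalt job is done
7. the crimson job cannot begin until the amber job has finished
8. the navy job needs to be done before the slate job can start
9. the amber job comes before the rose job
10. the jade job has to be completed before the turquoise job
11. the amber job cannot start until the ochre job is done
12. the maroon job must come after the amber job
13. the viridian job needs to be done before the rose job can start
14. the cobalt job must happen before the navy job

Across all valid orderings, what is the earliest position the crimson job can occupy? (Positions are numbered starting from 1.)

Working backwards through the constraints from the crimson job, its full set of required predecessors is the ochre job, the amber job, the cobalt job — 3 of them.
With 3 mandatory predecessors, the earliest the crimson job can sit is position 3+1 = 4, and placing just those 3 first achieves it.

4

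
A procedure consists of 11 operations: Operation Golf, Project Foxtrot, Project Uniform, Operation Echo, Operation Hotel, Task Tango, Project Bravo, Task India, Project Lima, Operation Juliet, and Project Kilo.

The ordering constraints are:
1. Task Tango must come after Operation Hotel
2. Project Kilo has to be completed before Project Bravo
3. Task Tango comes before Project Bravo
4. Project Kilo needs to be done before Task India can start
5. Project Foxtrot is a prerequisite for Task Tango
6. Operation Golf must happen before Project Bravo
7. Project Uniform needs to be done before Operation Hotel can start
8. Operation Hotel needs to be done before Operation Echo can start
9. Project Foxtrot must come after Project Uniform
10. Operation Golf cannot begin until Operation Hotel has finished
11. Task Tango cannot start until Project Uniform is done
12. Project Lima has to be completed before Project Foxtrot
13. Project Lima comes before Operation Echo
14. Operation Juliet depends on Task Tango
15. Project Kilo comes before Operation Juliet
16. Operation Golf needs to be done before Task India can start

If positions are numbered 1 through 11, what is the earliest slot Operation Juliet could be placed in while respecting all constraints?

7

Every operation that must precede Operation Juliet has to come before it. Tracing all chains that end at Operation Juliet, those operations are: Project Foxtrot, Project Uniform, Operation Hotel, Task Tango, Project Lima, Project Kilo — 6 in total.
With 6 mandatory predecessors, the earliest Operation Juliet can sit is position 6+1 = 7, and placing just those 6 first achieves it.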